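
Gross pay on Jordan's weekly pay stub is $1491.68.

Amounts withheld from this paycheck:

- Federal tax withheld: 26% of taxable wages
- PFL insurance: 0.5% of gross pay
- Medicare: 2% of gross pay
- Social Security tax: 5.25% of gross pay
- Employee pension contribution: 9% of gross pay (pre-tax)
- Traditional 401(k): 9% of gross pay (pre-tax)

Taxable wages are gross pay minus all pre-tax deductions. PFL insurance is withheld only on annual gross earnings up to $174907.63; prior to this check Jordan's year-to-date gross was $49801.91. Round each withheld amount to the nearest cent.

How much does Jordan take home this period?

Traditional 401(k): $1491.68 × 0.09 = $134.25
Employee pension contribution: $1491.68 × 0.09 = $134.25
Pre-tax total = $134.25 + $134.25 = $268.50
Taxable wages = $1491.68 − $268.50 = $1223.18
Federal tax withheld: $1223.18 × 0.26 = $318.03
Social Security tax: $1491.68 × 0.0525 = $78.31
PFL insurance: cap not yet reached, full $1491.68 is subject → $1491.68 × 0.005 = $7.46
Medicare: $1491.68 × 0.02 = $29.83
Total deductions = $134.25 + $134.25 + $318.03 + $78.31 + $7.46 + $29.83 = $702.13
Net pay = $1491.68 − $702.13 = $789.55

$789.55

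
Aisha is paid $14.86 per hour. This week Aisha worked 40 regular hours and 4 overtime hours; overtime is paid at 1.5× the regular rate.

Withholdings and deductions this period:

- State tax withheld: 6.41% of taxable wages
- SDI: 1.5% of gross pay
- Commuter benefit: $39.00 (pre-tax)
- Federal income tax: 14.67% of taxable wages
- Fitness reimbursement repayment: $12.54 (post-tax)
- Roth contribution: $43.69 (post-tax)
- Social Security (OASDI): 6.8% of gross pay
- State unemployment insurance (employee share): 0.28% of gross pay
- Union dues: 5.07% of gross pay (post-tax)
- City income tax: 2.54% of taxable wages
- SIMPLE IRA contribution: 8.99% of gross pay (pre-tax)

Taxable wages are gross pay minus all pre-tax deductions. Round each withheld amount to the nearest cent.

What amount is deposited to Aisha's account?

Regular pay: 40 × $14.86 = $594.40
Overtime pay: 4 × $14.86 × 1.5 = $89.16
Gross pay = $594.40 + $89.16 = $683.56
Commuter benefit: $39.00
SIMPLE IRA contribution: $683.56 × 0.0899 = $61.45
Pre-tax total = $39.00 + $61.45 = $100.45
Taxable wages = $683.56 − $100.45 = $583.11
State tax withheld: $583.11 × 0.0641 = $37.38
Federal income tax: $583.11 × 0.1467 = $85.54
City income tax: $583.11 × 0.0254 = $14.81
State unemployment insurance (employee share): $683.56 × 0.0028 = $1.91
Social Security (OASDI): $683.56 × 0.068 = $46.48
SDI: $683.56 × 0.015 = $10.25
Fitness reimbursement repayment: $12.54
Roth contribution: $43.69
Union dues: $683.56 × 0.0507 = $34.66
Total deductions = $39.00 + $61.45 + $37.38 + $85.54 + $14.81 + $1.91 + $46.48 + $10.25 + $12.54 + $43.69 + $34.66 = $387.71
Net pay = $683.56 − $387.71 = $295.85

$295.85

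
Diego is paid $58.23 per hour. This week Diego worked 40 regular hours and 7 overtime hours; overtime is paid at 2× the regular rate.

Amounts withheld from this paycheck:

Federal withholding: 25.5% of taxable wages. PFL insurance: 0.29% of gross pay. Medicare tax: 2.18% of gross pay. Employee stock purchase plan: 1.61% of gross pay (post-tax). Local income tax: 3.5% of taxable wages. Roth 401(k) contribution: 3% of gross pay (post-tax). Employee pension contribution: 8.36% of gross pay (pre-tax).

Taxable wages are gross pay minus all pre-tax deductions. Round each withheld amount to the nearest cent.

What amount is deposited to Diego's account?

$1823.27

Regular pay: 40 × $58.23 = $2329.20
Overtime pay: 7 × $58.23 × 2 = $815.22
Gross pay = $2329.20 + $815.22 = $3144.42
Employee pension contribution: $3144.42 × 0.0836 = $262.87
Taxable wages = $3144.42 − $262.87 = $2881.55
Federal withholding: $2881.55 × 0.255 = $734.80
Local income tax: $2881.55 × 0.035 = $100.85
PFL insurance: $3144.42 × 0.0029 = $9.12
Medicare tax: $3144.42 × 0.0218 = $68.55
Roth 401(k) contribution: $3144.42 × 0.03 = $94.33
Employee stock purchase plan: $3144.42 × 0.0161 = $50.63
Total deductions = $262.87 + $734.80 + $100.85 + $9.12 + $68.55 + $94.33 + $50.63 = $1321.15
Net pay = $3144.42 − $1321.15 = $1823.27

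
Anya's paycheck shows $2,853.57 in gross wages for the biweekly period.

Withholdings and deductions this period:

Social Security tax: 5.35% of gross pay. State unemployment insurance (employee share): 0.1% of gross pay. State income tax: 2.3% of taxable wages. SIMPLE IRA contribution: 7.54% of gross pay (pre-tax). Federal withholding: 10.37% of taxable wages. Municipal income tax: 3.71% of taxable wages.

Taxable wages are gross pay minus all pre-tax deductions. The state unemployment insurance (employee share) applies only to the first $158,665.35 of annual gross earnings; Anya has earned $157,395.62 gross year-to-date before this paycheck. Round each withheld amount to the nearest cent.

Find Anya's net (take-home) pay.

$2,052.30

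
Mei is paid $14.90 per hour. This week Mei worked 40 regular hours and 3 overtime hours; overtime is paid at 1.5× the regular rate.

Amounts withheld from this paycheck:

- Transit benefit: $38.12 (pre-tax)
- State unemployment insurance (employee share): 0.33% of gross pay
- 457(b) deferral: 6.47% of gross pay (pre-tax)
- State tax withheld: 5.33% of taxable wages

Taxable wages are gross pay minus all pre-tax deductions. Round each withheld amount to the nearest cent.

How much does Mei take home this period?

$548.82

Regular pay: 40 × $14.90 = $596.00
Overtime pay: 3 × $14.90 × 1.5 = $67.05
Gross pay = $596.00 + $67.05 = $663.05
457(b) deferral: $663.05 × 0.0647 = $42.90
Transit benefit: $38.12
Pre-tax total = $42.90 + $38.12 = $81.02
Taxable wages = $663.05 − $81.02 = $582.03
State tax withheld: $582.03 × 0.0533 = $31.02
State unemployment insurance (employee share): $663.05 × 0.0033 = $2.19
Total deductions = $42.90 + $38.12 + $31.02 + $2.19 = $114.23
Net pay = $663.05 − $114.23 = $548.82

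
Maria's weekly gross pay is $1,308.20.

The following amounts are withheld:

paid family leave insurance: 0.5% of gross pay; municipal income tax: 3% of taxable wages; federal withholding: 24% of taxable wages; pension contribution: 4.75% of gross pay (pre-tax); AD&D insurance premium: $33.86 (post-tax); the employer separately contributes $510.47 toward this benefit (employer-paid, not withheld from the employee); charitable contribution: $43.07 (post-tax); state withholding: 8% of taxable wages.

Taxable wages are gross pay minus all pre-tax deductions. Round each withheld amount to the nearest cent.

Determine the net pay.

$726.48

Pension contribution: $1,308.20 × 0.0475 = $62.14
Taxable wages = $1,308.20 − $62.14 = $1,246.06
State withholding: $1,246.06 × 0.08 = $99.68
Municipal income tax: $1,246.06 × 0.03 = $37.38
Federal withholding: $1,246.06 × 0.24 = $299.05
Paid family leave insurance: $1,308.20 × 0.005 = $6.54
AD&D insurance premium: $33.86
Charitable contribution: $43.07
(Employer's $510.47 toward AD&D insurance premium is not withheld from the employee.)
Total deductions = $62.14 + $99.68 + $37.38 + $299.05 + $6.54 + $33.86 + $43.07 = $581.72
Net pay = $1,308.20 − $581.72 = $726.48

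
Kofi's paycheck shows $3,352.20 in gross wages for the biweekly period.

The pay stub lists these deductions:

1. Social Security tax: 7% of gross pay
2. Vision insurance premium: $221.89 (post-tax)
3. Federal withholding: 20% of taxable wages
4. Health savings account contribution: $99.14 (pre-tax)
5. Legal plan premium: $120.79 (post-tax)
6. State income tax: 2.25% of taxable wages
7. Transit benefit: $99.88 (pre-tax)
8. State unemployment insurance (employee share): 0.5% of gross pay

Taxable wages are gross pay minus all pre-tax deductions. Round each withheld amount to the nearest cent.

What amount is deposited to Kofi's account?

$1,857.50

Transit benefit: $99.88
Health savings account contribution: $99.14
Pre-tax total = $99.88 + $99.14 = $199.02
Taxable wages = $3,352.20 − $199.02 = $3,153.18
State income tax: $3,153.18 × 0.0225 = $70.95
Federal withholding: $3,153.18 × 0.2 = $630.64
Social Security tax: $3,352.20 × 0.07 = $234.65
State unemployment insurance (employee share): $3,352.20 × 0.005 = $16.76
Vision insurance premium: $221.89
Legal plan premium: $120.79
Total deductions = $99.88 + $99.14 + $70.95 + $630.64 + $234.65 + $16.76 + $221.89 + $120.79 = $1,494.70
Net pay = $3,352.20 − $1,494.70 = $1,857.50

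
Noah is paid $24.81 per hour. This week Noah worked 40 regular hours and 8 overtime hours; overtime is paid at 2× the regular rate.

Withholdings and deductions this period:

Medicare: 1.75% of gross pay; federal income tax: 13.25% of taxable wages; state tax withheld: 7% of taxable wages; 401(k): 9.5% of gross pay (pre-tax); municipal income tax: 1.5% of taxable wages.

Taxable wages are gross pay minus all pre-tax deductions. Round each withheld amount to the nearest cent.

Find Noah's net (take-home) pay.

$959.58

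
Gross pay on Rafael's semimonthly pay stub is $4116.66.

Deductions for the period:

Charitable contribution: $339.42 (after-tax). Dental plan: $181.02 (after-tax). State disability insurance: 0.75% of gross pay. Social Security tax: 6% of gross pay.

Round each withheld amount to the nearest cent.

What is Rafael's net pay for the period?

$3318.35

State disability insurance: $4116.66 × 0.0075 = $30.87
Social Security tax: $4116.66 × 0.06 = $247.00
Charitable contribution: $339.42
Dental plan: $181.02
Total deductions = $30.87 + $247.00 + $339.42 + $181.02 = $798.31
Net pay = $4116.66 − $798.31 = $3318.35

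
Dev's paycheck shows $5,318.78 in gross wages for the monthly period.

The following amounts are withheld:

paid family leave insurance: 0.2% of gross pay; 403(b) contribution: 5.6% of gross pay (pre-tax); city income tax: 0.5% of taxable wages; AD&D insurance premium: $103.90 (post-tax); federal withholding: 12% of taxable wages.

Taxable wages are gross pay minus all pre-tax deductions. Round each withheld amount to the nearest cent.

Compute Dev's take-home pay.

403(b) contribution: $5,318.78 × 0.056 = $297.85
Taxable wages = $5,318.78 − $297.85 = $5,020.93
Federal withholding: $5,020.93 × 0.12 = $602.51
City income tax: $5,020.93 × 0.005 = $25.10
Paid family leave insurance: $5,318.78 × 0.002 = $10.64
AD&D insurance premium: $103.90
Total deductions = $297.85 + $602.51 + $25.10 + $10.64 + $103.90 = $1,040.00
Net pay = $5,318.78 − $1,040.00 = $4,278.78

$4,278.78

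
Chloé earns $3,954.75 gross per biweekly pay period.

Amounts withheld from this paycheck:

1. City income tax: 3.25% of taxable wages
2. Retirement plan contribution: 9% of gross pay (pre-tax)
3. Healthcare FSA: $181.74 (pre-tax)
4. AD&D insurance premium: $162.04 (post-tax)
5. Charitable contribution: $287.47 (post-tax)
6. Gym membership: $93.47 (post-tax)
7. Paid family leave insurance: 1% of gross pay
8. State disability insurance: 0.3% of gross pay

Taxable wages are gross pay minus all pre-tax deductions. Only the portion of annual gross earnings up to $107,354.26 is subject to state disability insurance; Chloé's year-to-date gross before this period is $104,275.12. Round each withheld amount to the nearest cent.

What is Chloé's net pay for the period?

$2,714.25

Retirement plan contribution: $3,954.75 × 0.09 = $355.93
Healthcare FSA: $181.74
Pre-tax total = $355.93 + $181.74 = $537.67
Taxable wages = $3,954.75 − $537.67 = $3,417.08
City income tax: $3,417.08 × 0.0325 = $111.06
State disability insurance: only $107,354.26 − $104,275.12 = $3,079.14 of this check is subject → $3,079.14 × 0.003 = $9.24
Paid family leave insurance: $3,954.75 × 0.01 = $39.55
Gym membership: $93.47
AD&D insurance premium: $162.04
Charitable contribution: $287.47
Total deductions = $355.93 + $181.74 + $111.06 + $9.24 + $39.55 + $93.47 + $162.04 + $287.47 = $1,240.50
Net pay = $3,954.75 − $1,240.50 = $2,714.25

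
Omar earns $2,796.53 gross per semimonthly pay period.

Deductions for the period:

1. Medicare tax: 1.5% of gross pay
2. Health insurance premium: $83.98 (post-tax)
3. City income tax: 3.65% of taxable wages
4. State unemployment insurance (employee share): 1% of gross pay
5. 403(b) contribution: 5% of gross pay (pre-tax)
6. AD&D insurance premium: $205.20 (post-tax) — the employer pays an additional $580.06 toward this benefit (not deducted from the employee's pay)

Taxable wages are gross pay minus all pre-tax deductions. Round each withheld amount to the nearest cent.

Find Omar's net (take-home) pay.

$2,200.63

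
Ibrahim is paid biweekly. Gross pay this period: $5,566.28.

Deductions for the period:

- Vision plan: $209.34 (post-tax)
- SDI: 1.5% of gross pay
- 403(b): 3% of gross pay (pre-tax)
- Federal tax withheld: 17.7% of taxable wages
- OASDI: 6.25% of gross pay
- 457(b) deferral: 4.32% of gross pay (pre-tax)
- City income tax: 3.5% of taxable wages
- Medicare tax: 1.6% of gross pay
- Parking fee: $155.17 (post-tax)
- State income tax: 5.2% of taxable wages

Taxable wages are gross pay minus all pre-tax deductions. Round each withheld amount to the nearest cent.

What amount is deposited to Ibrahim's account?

457(b) deferral: $5,566.28 × 0.0432 = $240.46
403(b): $5,566.28 × 0.03 = $166.99
Pre-tax total = $240.46 + $166.99 = $407.45
Taxable wages = $5,566.28 − $407.45 = $5,158.83
State income tax: $5,158.83 × 0.052 = $268.26
City income tax: $5,158.83 × 0.035 = $180.56
Federal tax withheld: $5,158.83 × 0.177 = $913.11
SDI: $5,566.28 × 0.015 = $83.49
OASDI: $5,566.28 × 0.0625 = $347.89
Medicare tax: $5,566.28 × 0.016 = $89.06
Parking fee: $155.17
Vision plan: $209.34
Total deductions = $240.46 + $166.99 + $268.26 + $180.56 + $913.11 + $83.49 + $347.89 + $89.06 + $155.17 + $209.34 = $2,654.33
Net pay = $5,566.28 − $2,654.33 = $2,911.95

$2,911.95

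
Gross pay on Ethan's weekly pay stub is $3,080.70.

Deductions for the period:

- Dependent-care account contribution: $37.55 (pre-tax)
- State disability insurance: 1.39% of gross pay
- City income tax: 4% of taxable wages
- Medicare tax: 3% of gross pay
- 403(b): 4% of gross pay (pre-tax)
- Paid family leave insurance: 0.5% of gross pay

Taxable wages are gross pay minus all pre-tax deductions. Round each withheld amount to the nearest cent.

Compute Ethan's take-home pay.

403(b): $3,080.70 × 0.04 = $123.23
Dependent-care account contribution: $37.55
Pre-tax total = $123.23 + $37.55 = $160.78
Taxable wages = $3,080.70 − $160.78 = $2,919.92
City income tax: $2,919.92 × 0.04 = $116.80
Paid family leave insurance: $3,080.70 × 0.005 = $15.40
State disability insurance: $3,080.70 × 0.0139 = $42.82
Medicare tax: $3,080.70 × 0.03 = $92.42
Total deductions = $123.23 + $37.55 + $116.80 + $15.40 + $42.82 + $92.42 = $428.22
Net pay = $3,080.70 − $428.22 = $2,652.48

$2,652.48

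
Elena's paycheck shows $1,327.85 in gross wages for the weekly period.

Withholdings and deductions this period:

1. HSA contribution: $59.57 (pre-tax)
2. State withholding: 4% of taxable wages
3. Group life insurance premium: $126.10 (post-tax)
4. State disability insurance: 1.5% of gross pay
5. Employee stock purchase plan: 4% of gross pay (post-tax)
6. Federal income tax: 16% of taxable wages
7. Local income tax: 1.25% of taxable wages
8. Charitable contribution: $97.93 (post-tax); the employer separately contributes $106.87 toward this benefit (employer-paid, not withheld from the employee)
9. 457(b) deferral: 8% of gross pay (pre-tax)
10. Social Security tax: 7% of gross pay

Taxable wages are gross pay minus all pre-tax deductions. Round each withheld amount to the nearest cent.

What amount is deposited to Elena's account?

$525.10

HSA contribution: $59.57
457(b) deferral: $1,327.85 × 0.08 = $106.23
Pre-tax total = $59.57 + $106.23 = $165.80
Taxable wages = $1,327.85 − $165.80 = $1,162.05
Local income tax: $1,162.05 × 0.0125 = $14.53
Federal income tax: $1,162.05 × 0.16 = $185.93
State withholding: $1,162.05 × 0.04 = $46.48
Social Security tax: $1,327.85 × 0.07 = $92.95
State disability insurance: $1,327.85 × 0.015 = $19.92
Employee stock purchase plan: $1,327.85 × 0.04 = $53.11
Charitable contribution: $97.93
Group life insurance premium: $126.10
(Employer's $106.87 toward charitable contribution is not withheld from the employee.)
Total deductions = $59.57 + $106.23 + $14.53 + $185.93 + $46.48 + $92.95 + $19.92 + $53.11 + $97.93 + $126.10 = $802.75
Net pay = $1,327.85 − $802.75 = $525.10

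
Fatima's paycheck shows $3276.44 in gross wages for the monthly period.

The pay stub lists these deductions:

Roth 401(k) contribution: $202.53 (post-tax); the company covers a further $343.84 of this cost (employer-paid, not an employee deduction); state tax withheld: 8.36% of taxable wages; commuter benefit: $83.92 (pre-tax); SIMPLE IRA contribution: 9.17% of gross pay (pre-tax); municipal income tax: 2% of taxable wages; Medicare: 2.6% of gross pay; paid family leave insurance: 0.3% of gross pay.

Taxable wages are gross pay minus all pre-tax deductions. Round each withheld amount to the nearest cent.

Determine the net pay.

$2294.90

Commuter benefit: $83.92
SIMPLE IRA contribution: $3276.44 × 0.0917 = $300.45
Pre-tax total = $83.92 + $300.45 = $384.37
Taxable wages = $3276.44 − $384.37 = $2892.07
Municipal income tax: $2892.07 × 0.02 = $57.84
State tax withheld: $2892.07 × 0.0836 = $241.78
Paid family leave insurance: $3276.44 × 0.003 = $9.83
Medicare: $3276.44 × 0.026 = $85.19
Roth 401(k) contribution: $202.53
(Employer's $343.84 toward Roth 401(k) contribution is not withheld from the employee.)
Total deductions = $83.92 + $300.45 + $57.84 + $241.78 + $9.83 + $85.19 + $202.53 = $981.54
Net pay = $3276.44 − $981.54 = $2294.90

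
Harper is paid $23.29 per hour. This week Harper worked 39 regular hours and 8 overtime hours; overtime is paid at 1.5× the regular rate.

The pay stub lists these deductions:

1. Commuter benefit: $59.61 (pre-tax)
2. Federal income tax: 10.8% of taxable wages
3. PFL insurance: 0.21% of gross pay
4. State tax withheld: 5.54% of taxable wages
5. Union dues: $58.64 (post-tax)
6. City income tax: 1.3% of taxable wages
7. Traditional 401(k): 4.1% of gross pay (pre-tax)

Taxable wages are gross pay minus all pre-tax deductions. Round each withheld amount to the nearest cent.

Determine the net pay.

$827.94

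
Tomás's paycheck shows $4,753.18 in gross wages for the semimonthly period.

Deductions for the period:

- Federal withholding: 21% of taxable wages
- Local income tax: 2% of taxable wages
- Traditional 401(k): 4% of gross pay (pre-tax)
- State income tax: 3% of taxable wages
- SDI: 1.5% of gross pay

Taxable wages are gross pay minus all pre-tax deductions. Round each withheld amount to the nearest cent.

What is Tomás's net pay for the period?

$3,305.36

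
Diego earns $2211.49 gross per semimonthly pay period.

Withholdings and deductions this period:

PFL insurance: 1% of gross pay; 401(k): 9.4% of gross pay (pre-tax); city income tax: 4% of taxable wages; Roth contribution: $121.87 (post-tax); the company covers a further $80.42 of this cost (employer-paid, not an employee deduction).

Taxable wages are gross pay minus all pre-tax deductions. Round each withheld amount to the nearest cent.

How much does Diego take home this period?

$1779.49

401(k): $2211.49 × 0.094 = $207.88
Taxable wages = $2211.49 − $207.88 = $2003.61
City income tax: $2003.61 × 0.04 = $80.14
PFL insurance: $2211.49 × 0.01 = $22.11
Roth contribution: $121.87
(Employer's $80.42 toward Roth contribution is not withheld from the employee.)
Total deductions = $207.88 + $80.14 + $22.11 + $121.87 = $432.00
Net pay = $2211.49 − $432.00 = $1779.49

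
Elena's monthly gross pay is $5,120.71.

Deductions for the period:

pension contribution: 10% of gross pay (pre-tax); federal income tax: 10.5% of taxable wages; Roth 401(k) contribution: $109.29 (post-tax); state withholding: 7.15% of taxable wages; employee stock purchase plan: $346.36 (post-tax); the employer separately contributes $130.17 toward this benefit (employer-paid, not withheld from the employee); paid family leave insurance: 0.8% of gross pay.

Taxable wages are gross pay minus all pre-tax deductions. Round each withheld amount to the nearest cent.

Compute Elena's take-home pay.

Pension contribution: $5,120.71 × 0.1 = $512.07
Taxable wages = $5,120.71 − $512.07 = $4,608.64
State withholding: $4,608.64 × 0.0715 = $329.52
Federal income tax: $4,608.64 × 0.105 = $483.91
Paid family leave insurance: $5,120.71 × 0.008 = $40.97
Roth 401(k) contribution: $109.29
Employee stock purchase plan: $346.36
(Employer's $130.17 toward employee stock purchase plan is not withheld from the employee.)
Total deductions = $512.07 + $329.52 + $483.91 + $40.97 + $109.29 + $346.36 = $1,822.12
Net pay = $5,120.71 − $1,822.12 = $3,298.59

$3,298.59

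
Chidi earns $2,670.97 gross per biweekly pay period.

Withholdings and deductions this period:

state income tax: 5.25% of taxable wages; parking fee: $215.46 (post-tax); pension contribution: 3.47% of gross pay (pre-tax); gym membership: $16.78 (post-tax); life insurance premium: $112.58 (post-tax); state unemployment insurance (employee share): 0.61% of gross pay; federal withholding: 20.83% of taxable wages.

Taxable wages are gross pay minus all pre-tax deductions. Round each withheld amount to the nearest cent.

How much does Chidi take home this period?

$1,544.76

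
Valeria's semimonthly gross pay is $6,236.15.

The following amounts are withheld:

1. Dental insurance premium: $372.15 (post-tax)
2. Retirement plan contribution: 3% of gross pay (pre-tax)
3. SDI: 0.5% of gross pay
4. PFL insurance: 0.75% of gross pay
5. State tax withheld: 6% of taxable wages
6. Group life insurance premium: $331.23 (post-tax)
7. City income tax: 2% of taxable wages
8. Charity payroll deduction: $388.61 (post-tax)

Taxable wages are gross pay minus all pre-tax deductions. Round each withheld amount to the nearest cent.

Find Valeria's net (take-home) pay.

Retirement plan contribution: $6,236.15 × 0.03 = $187.08
Taxable wages = $6,236.15 − $187.08 = $6,049.07
City income tax: $6,049.07 × 0.02 = $120.98
State tax withheld: $6,049.07 × 0.06 = $362.94
SDI: $6,236.15 × 0.005 = $31.18
PFL insurance: $6,236.15 × 0.0075 = $46.77
Charity payroll deduction: $388.61
Group life insurance premium: $331.23
Dental insurance premium: $372.15
Total deductions = $187.08 + $120.98 + $362.94 + $31.18 + $46.77 + $388.61 + $331.23 + $372.15 = $1,840.94
Net pay = $6,236.15 − $1,840.94 = $4,395.21

$4,395.21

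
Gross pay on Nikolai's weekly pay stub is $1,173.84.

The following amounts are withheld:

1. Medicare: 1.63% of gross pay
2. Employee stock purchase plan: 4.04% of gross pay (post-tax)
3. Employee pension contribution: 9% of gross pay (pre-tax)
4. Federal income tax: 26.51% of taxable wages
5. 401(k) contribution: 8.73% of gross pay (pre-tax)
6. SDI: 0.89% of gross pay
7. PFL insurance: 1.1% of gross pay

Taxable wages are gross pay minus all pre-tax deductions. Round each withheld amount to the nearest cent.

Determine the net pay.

401(k) contribution: $1,173.84 × 0.0873 = $102.48
Employee pension contribution: $1,173.84 × 0.09 = $105.65
Pre-tax total = $102.48 + $105.65 = $208.13
Taxable wages = $1,173.84 − $208.13 = $965.71
Federal income tax: $965.71 × 0.2651 = $256.01
Medicare: $1,173.84 × 0.0163 = $19.13
SDI: $1,173.84 × 0.0089 = $10.45
PFL insurance: $1,173.84 × 0.011 = $12.91
Employee stock purchase plan: $1,173.84 × 0.0404 = $47.42
Total deductions = $102.48 + $105.65 + $256.01 + $19.13 + $10.45 + $12.91 + $47.42 = $554.05
Net pay = $1,173.84 − $554.05 = $619.79

$619.79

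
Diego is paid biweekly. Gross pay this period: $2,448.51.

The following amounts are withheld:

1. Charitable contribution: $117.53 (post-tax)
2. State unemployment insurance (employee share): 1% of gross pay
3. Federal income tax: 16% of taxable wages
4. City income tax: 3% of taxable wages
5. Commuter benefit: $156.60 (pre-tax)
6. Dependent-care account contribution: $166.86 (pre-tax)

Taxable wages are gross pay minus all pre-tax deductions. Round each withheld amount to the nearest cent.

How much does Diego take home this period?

$1,579.27

Dependent-care account contribution: $166.86
Commuter benefit: $156.60
Pre-tax total = $166.86 + $156.60 = $323.46
Taxable wages = $2,448.51 − $323.46 = $2,125.05
Federal income tax: $2,125.05 × 0.16 = $340.01
City income tax: $2,125.05 × 0.03 = $63.75
State unemployment insurance (employee share): $2,448.51 × 0.01 = $24.49
Charitable contribution: $117.53
Total deductions = $166.86 + $156.60 + $340.01 + $63.75 + $24.49 + $117.53 = $869.24
Net pay = $2,448.51 − $869.24 = $1,579.27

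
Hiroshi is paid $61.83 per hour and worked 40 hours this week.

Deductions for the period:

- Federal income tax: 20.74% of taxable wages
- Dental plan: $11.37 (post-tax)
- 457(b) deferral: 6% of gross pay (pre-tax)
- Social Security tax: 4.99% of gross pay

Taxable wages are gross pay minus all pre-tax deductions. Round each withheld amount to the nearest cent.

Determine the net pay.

$1,707.86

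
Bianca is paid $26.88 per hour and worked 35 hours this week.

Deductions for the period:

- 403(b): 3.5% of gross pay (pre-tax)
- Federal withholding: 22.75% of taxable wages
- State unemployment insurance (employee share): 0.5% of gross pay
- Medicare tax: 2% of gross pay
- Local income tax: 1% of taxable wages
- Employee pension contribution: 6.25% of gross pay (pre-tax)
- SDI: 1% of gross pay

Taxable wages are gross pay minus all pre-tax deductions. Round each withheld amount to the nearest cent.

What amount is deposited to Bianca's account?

Gross pay: 35 × $26.88 = $940.80
403(b): $940.80 × 0.035 = $32.93
Employee pension contribution: $940.80 × 0.0625 = $58.80
Pre-tax total = $32.93 + $58.80 = $91.73
Taxable wages = $940.80 − $91.73 = $849.07
Local income tax: $849.07 × 0.01 = $8.49
Federal withholding: $849.07 × 0.2275 = $193.16
SDI: $940.80 × 0.01 = $9.41
State unemployment insurance (employee share): $940.80 × 0.005 = $4.70
Medicare tax: $940.80 × 0.02 = $18.82
Total deductions = $32.93 + $58.80 + $8.49 + $193.16 + $9.41 + $4.70 + $18.82 = $326.31
Net pay = $940.80 − $326.31 = $614.49

$614.49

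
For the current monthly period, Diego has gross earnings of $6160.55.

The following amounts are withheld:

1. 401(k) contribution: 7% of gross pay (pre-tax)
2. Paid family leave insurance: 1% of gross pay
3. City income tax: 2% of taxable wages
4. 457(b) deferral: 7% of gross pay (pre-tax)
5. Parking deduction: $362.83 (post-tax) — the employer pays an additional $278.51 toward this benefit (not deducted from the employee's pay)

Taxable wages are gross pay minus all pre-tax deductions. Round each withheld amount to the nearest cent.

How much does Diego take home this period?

$4767.67

401(k) contribution: $6160.55 × 0.07 = $431.24
457(b) deferral: $6160.55 × 0.07 = $431.24
Pre-tax total = $431.24 + $431.24 = $862.48
Taxable wages = $6160.55 − $862.48 = $5298.07
City income tax: $5298.07 × 0.02 = $105.96
Paid family leave insurance: $6160.55 × 0.01 = $61.61
Parking deduction: $362.83
(Employer's $278.51 toward parking deduction is not withheld from the employee.)
Total deductions = $431.24 + $431.24 + $105.96 + $61.61 + $362.83 = $1392.88
Net pay = $6160.55 − $1392.88 = $4767.67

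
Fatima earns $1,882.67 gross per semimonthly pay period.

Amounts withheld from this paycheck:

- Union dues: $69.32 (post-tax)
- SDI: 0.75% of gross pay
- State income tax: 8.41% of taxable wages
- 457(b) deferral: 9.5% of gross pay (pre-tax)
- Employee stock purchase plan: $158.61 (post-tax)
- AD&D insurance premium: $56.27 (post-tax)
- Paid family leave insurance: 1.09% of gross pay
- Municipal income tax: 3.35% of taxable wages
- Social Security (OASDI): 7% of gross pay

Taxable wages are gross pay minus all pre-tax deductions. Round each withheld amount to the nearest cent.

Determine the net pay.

457(b) deferral: $1,882.67 × 0.095 = $178.85
Taxable wages = $1,882.67 − $178.85 = $1,703.82
Municipal income tax: $1,703.82 × 0.0335 = $57.08
State income tax: $1,703.82 × 0.0841 = $143.29
SDI: $1,882.67 × 0.0075 = $14.12
Paid family leave insurance: $1,882.67 × 0.0109 = $20.52
Social Security (OASDI): $1,882.67 × 0.07 = $131.79
Employee stock purchase plan: $158.61
Union dues: $69.32
AD&D insurance premium: $56.27
Total deductions = $178.85 + $57.08 + $143.29 + $14.12 + $20.52 + $131.79 + $158.61 + $69.32 + $56.27 = $829.85
Net pay = $1,882.67 − $829.85 = $1,052.82

$1,052.82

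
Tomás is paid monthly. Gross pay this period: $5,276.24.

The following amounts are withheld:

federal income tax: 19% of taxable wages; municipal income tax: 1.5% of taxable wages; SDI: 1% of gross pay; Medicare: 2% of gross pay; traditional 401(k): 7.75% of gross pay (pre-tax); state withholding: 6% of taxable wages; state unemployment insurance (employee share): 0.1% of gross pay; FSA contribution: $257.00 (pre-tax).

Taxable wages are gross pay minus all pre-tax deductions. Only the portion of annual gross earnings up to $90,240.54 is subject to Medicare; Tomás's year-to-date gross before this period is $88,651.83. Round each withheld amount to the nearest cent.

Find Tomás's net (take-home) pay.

FSA contribution: $257.00
Traditional 401(k): $5,276.24 × 0.0775 = $408.91
Pre-tax total = $257.00 + $408.91 = $665.91
Taxable wages = $5,276.24 − $665.91 = $4,610.33
Federal income tax: $4,610.33 × 0.19 = $875.96
State withholding: $4,610.33 × 0.06 = $276.62
Municipal income tax: $4,610.33 × 0.015 = $69.15
SDI: $5,276.24 × 0.01 = $52.76
State unemployment insurance (employee share): $5,276.24 × 0.001 = $5.28
Medicare: only $90,240.54 − $88,651.83 = $1,588.71 of this check is subject → $1,588.71 × 0.02 = $31.77
Total deductions = $257.00 + $408.91 + $875.96 + $276.62 + $69.15 + $52.76 + $5.28 + $31.77 = $1,977.45
Net pay = $5,276.24 − $1,977.45 = $3,298.79

$3,298.79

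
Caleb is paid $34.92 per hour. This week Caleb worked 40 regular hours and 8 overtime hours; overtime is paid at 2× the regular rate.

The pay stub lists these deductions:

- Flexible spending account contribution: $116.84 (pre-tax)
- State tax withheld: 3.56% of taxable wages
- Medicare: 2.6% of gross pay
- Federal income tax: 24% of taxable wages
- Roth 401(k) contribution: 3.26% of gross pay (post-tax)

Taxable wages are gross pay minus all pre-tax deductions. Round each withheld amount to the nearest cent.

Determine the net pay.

Regular pay: 40 × $34.92 = $1,396.80
Overtime pay: 8 × $34.92 × 2 = $558.72
Gross pay = $1,396.80 + $558.72 = $1,955.52
Flexible spending account contribution: $116.84
Taxable wages = $1,955.52 − $116.84 = $1,838.68
Federal income tax: $1,838.68 × 0.24 = $441.28
State tax withheld: $1,838.68 × 0.0356 = $65.46
Medicare: $1,955.52 × 0.026 = $50.84
Roth 401(k) contribution: $1,955.52 × 0.0326 = $63.75
Total deductions = $116.84 + $441.28 + $65.46 + $50.84 + $63.75 = $738.17
Net pay = $1,955.52 − $738.17 = $1,217.35

$1,217.35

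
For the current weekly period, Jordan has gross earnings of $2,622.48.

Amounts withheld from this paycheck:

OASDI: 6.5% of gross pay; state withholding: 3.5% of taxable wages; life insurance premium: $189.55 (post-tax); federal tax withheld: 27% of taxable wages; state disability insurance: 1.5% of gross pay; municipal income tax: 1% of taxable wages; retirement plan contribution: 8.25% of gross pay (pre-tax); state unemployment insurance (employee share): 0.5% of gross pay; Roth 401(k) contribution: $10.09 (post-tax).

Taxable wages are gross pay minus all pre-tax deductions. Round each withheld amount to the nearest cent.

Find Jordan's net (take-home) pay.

$1,225.65

Retirement plan contribution: $2,622.48 × 0.0825 = $216.35
Taxable wages = $2,622.48 − $216.35 = $2,406.13
State withholding: $2,406.13 × 0.035 = $84.21
Municipal income tax: $2,406.13 × 0.01 = $24.06
Federal tax withheld: $2,406.13 × 0.27 = $649.66
OASDI: $2,622.48 × 0.065 = $170.46
State unemployment insurance (employee share): $2,622.48 × 0.005 = $13.11
State disability insurance: $2,622.48 × 0.015 = $39.34
Roth 401(k) contribution: $10.09
Life insurance premium: $189.55
Total deductions = $216.35 + $84.21 + $24.06 + $649.66 + $170.46 + $13.11 + $39.34 + $10.09 + $189.55 = $1,396.83
Net pay = $2,622.48 − $1,396.83 = $1,225.65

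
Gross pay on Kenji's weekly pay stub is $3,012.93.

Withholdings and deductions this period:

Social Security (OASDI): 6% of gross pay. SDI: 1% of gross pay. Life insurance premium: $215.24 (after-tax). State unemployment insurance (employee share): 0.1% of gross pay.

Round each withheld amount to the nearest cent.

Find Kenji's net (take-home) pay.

SDI: $3,012.93 × 0.01 = $30.13
State unemployment insurance (employee share): $3,012.93 × 0.001 = $3.01
Social Security (OASDI): $3,012.93 × 0.06 = $180.78
Life insurance premium: $215.24
Total deductions = $30.13 + $3.01 + $180.78 + $215.24 = $429.16
Net pay = $3,012.93 − $429.16 = $2,583.77

$2,583.77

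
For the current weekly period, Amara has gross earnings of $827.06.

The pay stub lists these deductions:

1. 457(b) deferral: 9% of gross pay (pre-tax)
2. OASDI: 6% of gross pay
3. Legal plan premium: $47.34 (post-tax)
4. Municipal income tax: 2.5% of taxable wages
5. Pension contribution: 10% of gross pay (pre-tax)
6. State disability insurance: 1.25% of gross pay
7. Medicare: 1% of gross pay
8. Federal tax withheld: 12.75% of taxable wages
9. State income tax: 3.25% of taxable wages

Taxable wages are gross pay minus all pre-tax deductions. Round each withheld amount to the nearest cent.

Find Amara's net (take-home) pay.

Pension contribution: $827.06 × 0.1 = $82.71
457(b) deferral: $827.06 × 0.09 = $74.44
Pre-tax total = $82.71 + $74.44 = $157.15
Taxable wages = $827.06 − $157.15 = $669.91
Municipal income tax: $669.91 × 0.025 = $16.75
State income tax: $669.91 × 0.0325 = $21.77
Federal tax withheld: $669.91 × 0.1275 = $85.41
Medicare: $827.06 × 0.01 = $8.27
OASDI: $827.06 × 0.06 = $49.62
State disability insurance: $827.06 × 0.0125 = $10.34
Legal plan premium: $47.34
Total deductions = $82.71 + $74.44 + $16.75 + $21.77 + $85.41 + $8.27 + $49.62 + $10.34 + $47.34 = $396.65
Net pay = $827.06 − $396.65 = $430.41

$430.41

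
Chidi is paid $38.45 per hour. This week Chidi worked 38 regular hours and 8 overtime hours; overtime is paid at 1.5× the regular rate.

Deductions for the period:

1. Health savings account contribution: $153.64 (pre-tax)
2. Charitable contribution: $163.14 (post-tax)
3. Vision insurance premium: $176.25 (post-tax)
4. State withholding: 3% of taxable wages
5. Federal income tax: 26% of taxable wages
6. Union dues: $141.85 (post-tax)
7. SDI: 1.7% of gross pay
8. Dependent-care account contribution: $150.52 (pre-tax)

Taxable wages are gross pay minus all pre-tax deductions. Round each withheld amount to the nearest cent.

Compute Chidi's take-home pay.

Regular pay: 38 × $38.45 = $1,461.10
Overtime pay: 8 × $38.45 × 1.5 = $461.40
Gross pay = $1,461.10 + $461.40 = $1,922.50
Health savings account contribution: $153.64
Dependent-care account contribution: $150.52
Pre-tax total = $153.64 + $150.52 = $304.16
Taxable wages = $1,922.50 − $304.16 = $1,618.34
Federal income tax: $1,618.34 × 0.26 = $420.77
State withholding: $1,618.34 × 0.03 = $48.55
SDI: $1,922.50 × 0.017 = $32.68
Vision insurance premium: $176.25
Union dues: $141.85
Charitable contribution: $163.14
Total deductions = $153.64 + $150.52 + $420.77 + $48.55 + $32.68 + $176.25 + $141.85 + $163.14 = $1,287.40
Net pay = $1,922.50 − $1,287.40 = $635.10

$635.10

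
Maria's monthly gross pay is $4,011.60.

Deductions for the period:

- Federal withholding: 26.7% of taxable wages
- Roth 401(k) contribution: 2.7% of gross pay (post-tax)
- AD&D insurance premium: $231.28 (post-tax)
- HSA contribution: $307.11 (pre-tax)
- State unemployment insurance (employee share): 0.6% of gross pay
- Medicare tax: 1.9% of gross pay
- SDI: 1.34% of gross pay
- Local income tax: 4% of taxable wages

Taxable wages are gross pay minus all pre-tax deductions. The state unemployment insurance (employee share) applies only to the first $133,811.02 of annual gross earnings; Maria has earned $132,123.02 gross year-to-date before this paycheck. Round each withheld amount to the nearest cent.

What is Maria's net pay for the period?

HSA contribution: $307.11
Taxable wages = $4,011.60 − $307.11 = $3,704.49
Local income tax: $3,704.49 × 0.04 = $148.18
Federal withholding: $3,704.49 × 0.267 = $989.10
SDI: $4,011.60 × 0.0134 = $53.76
State unemployment insurance (employee share): only $133,811.02 − $132,123.02 = $1,688.00 of this check is subject → $1,688.00 × 0.006 = $10.13
Medicare tax: $4,011.60 × 0.019 = $76.22
AD&D insurance premium: $231.28
Roth 401(k) contribution: $4,011.60 × 0.027 = $108.31
Total deductions = $307.11 + $148.18 + $989.10 + $53.76 + $10.13 + $76.22 + $231.28 + $108.31 = $1,924.09
Net pay = $4,011.60 − $1,924.09 = $2,087.51

$2,087.51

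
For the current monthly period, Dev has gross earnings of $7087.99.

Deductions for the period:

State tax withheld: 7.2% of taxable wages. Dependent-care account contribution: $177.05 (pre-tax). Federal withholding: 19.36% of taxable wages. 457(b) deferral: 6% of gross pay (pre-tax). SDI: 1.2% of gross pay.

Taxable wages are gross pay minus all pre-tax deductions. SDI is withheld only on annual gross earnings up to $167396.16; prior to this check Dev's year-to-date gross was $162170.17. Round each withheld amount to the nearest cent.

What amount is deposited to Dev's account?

457(b) deferral: $7087.99 × 0.06 = $425.28
Dependent-care account contribution: $177.05
Pre-tax total = $425.28 + $177.05 = $602.33
Taxable wages = $7087.99 − $602.33 = $6485.66
Federal withholding: $6485.66 × 0.1936 = $1255.62
State tax withheld: $6485.66 × 0.072 = $466.97
SDI: only $167396.16 − $162170.17 = $5225.99 of this check is subject → $5225.99 × 0.012 = $62.71
Total deductions = $425.28 + $177.05 + $1255.62 + $466.97 + $62.71 = $2387.63
Net pay = $7087.99 − $2387.63 = $4700.36

$4700.36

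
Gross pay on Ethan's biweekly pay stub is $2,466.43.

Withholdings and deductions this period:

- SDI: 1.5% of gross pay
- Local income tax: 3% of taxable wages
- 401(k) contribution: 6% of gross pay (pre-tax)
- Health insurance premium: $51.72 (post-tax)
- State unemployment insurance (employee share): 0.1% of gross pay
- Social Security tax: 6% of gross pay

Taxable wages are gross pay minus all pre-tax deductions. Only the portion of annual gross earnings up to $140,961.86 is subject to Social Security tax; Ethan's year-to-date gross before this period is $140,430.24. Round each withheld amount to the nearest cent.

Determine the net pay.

$2,125.80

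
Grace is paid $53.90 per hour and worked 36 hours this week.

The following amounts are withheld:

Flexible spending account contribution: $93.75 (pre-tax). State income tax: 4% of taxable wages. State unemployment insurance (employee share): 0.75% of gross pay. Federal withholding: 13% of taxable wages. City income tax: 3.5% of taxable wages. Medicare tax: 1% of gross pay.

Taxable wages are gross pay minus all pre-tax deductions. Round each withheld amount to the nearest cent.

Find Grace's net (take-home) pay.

Gross pay: 36 × $53.90 = $1,940.40
Flexible spending account contribution: $93.75
Taxable wages = $1,940.40 − $93.75 = $1,846.65
State income tax: $1,846.65 × 0.04 = $73.87
Federal withholding: $1,846.65 × 0.13 = $240.06
City income tax: $1,846.65 × 0.035 = $64.63
State unemployment insurance (employee share): $1,940.40 × 0.0075 = $14.55
Medicare tax: $1,940.40 × 0.01 = $19.40
Total deductions = $93.75 + $73.87 + $240.06 + $64.63 + $14.55 + $19.40 = $506.26
Net pay = $1,940.40 − $506.26 = $1,434.14

$1,434.14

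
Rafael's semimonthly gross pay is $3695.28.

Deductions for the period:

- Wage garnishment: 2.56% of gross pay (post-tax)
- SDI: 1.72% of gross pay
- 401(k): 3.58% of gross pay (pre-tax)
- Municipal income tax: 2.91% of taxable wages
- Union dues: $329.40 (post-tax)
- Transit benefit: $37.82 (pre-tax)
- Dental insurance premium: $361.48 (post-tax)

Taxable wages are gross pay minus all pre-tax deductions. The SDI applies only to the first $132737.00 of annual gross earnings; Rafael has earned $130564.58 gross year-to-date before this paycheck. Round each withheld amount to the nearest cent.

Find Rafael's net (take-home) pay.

$2599.74

401(k): $3695.28 × 0.0358 = $132.29
Transit benefit: $37.82
Pre-tax total = $132.29 + $37.82 = $170.11
Taxable wages = $3695.28 − $170.11 = $3525.17
Municipal income tax: $3525.17 × 0.0291 = $102.58
SDI: only $132737.00 − $130564.58 = $2172.42 of this check is subject → $2172.42 × 0.0172 = $37.37
Dental insurance premium: $361.48
Wage garnishment: $3695.28 × 0.0256 = $94.60
Union dues: $329.40
Total deductions = $132.29 + $37.82 + $102.58 + $37.37 + $361.48 + $94.60 + $329.40 = $1095.54
Net pay = $3695.28 − $1095.54 = $2599.74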